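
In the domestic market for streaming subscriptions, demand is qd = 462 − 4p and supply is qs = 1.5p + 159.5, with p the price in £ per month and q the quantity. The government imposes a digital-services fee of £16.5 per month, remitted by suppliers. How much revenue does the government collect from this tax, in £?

Tax revenue = £3696.

Without the tax, 462 − 4p = 1.5p + 159.5 gives 5.5p = 302.5, so p* = £55 and q* = 242.
With the tax collected from suppliers, supply shifts: qs = 1.5(p − 16.5) + 159.5.
Solving gives q = 224 with consumers paying £59.5 and suppliers receiving £43 (the £16.5 wedge).
Revenue = t · Q = 16.5 · 224 = £3696.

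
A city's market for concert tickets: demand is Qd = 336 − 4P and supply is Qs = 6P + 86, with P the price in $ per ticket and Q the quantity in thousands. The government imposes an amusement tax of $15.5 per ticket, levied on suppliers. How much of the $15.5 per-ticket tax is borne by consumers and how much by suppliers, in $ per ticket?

Without the tax, 336 − 4P = 6P + 86 gives 10P = 250, so P* = $25 and Q* = 236.
With the tax collected from suppliers, supply shifts: Qs = 6(P − 15.5) + 86.
Solving gives Q = 198.8 with consumers paying $34.3 and suppliers receiving $18.8 (the $15.5 wedge).
Burden on consumers: $9.3; on suppliers: $6.2. (They sum to $15.5.)
The less price-elastic side of the market bears the larger share of a per-unit tax.

Consumers bear $9.3 per ticket; suppliers bear $6.2 per ticket.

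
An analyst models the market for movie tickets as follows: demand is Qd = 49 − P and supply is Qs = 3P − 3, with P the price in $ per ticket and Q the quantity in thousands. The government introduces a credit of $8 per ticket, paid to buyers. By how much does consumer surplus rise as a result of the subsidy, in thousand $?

Without the subsidy, 49 − P = 3P − 3 gives 4P = 52, so P* = $13 and Q* = 36.
With a per-unit subsidy paid to buyers, each effectively pays P − 8, so demand becomes Qd = 49 − (P − 8).
Solving gives Q = 42 with buyers paying $7 and suppliers receiving $15 (the $8 wedge).
ΔCS is the trapezoid between Q = 42 and Q = 36 of height $6: ½ · (36 + 42) · 6 = $234.

Consumer surplus rises by $234 thousand.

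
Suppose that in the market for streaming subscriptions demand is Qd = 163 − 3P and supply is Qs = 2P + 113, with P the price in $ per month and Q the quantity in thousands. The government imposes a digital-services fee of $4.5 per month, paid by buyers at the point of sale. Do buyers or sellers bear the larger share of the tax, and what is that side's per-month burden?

Without the tax, 163 − 3P = 2P + 113 gives 5P = 50, so P* = $10 and Q* = 133.
With the tax collected from buyers, demand (in seller-price terms) shifts: Qd = 163 − 3(P + 4.5).
New equilibrium: buyers pay $11.8, sellers receive $7.3, Q = 127.6. (Wedge: Pb − Ps = 4.5.)
Per-month burden: buyers $1.8, sellers $2.7.
Sellers take the larger share because supply is less price-elastic here (demand slope 3 vs supply slope 2).
The less price-elastic side of the market bears the larger share of a per-unit tax.

Sellers bear the larger share: $2.7 per month.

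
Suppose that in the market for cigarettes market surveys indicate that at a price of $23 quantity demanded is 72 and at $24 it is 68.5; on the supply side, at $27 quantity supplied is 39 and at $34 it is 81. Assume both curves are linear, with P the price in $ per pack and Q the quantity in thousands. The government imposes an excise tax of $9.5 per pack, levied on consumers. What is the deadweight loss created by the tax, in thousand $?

Deadweight loss = $99.75 thousand.

Demand slope: (68.5 − 72)/(24 − 23) = -3.5, so Qd = 152.5 − 3.5P.
Supply slope: (81 − 39)/(34 − 27) = 6, so Qs = 6P − 123.
Before the tax: set 152.5 − 3.5P = 6P − 123 → P* = $29, Q* = 51.
With the tax collected from consumers, demand (in seller-price terms) shifts: Qd = 152.5 − 3.5(P + 9.5).
Solving gives Q = 30 with consumers paying $35 and sellers receiving $25.5 (the $9.5 wedge).
Quantity falls by |ΔQ| = |51 − 30| = 21.
DWL = ½ · t · |ΔQ| = ½ · 9.5 · 21 = $99.75.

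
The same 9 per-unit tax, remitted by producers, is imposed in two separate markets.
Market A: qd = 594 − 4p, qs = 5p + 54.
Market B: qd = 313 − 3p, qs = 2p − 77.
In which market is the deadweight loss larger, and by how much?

Market A, by 41.4.

Market A: pre-tax p* = 60, q* = 354; post-tax q = 334; deadweight loss = 90.
Market B: pre-tax p* = 78, q* = 79; post-tax q = 68.2; deadweight loss = 48.6.
Difference: 90 vs 48.6 → market A is larger by 41.4.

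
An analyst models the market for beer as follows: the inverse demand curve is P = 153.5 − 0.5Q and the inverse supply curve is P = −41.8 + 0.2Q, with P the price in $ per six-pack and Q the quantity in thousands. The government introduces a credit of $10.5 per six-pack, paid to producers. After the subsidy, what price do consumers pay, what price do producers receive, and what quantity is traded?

Consumers pay $6.5; producers receive $17; quantity = 294.

Inverting to Q(P) form: Qd = 307 − 2P; Qs = 5P + 209.
Before the subsidy: set 307 − 2P = 5P + 209 → P* = $14, Q* = 279.
With a per-unit subsidy paid to producers, each receives P + 10.5 per unit sold, so supply becomes Qs = 5(P + 10.5) + 209.
New equilibrium: consumers pay $6.5, producers receive $17, Q = 294. (Wedge: Pb − Ps = −10.5.)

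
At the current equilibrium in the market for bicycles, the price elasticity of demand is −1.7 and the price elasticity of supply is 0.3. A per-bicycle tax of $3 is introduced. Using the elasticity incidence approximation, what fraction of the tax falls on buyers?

Buyers' share ≈ 0.15.

Incidence ratio: buyers' share ≈ εs / (εs + |εd|) = 0.3 / (0.3 + 1.7) = 0.15.
Supply is the less elastic side, so buyers bear the smaller share.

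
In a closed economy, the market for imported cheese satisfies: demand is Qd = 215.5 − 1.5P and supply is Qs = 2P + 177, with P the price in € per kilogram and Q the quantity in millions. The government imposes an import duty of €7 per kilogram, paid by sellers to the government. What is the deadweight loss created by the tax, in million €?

Without the tax, 215.5 − 1.5P = 2P + 177 gives 3.5P = 38.5, so P* = €11 and Q* = 199.
With the tax collected from sellers, supply shifts: Qs = 2(P − 7) + 177.
New equilibrium: consumers pay €15, sellers receive €8, Q = 193. (Wedge: Pb − Ps = 7.)
Quantity falls by |ΔQ| = |199 − 193| = 6.
DWL = ½ · t · |ΔQ| = ½ · 7 · 6 = €21.

Deadweight loss = €21 million.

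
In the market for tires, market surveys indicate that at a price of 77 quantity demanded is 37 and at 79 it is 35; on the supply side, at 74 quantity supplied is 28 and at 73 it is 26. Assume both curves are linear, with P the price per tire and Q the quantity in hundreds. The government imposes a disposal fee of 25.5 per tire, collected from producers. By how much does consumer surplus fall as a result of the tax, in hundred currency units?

Demand slope: (35 − 37)/(79 − 77) = -1, so Qd = 114 − P.
Supply slope: (26 − 28)/(73 − 74) = 2, so Qs = 2P − 120.
Without the tax, 114 − P = 2P − 120 gives 3P = 234, so P* = 78 and Q* = 36.
With the tax collected from producers, supply shifts: Qs = 2(P − 25.5) − 120.
Solving gives Q = 19 with buyers paying 95 and producers receiving 69.5 (the 25.5 wedge).
ΔCS is the trapezoid between Q = 19 and Q = 36 of height 17: ½ · (36 + 19) · 17 = 467.5.

Consumer surplus falls by 467.5 hundred.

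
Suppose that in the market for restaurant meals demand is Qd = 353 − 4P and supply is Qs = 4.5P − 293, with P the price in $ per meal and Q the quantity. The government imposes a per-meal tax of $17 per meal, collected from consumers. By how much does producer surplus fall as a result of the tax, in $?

Without the tax, 353 − 4P = 4.5P − 293 gives 8.5P = 646, so P* = $76 and Q* = 49.
With the tax collected from consumers, demand (in seller-price terms) shifts: Qd = 353 − 4(P + 17).
Solving gives Q = 13 with consumers paying $85 and producers receiving $68 (the $17 wedge).
ΔPS is the trapezoid between Q = 13 and Q = 49 of height $8: ½ · (49 + 13) · 8 = $248.

Producer surplus falls by $248.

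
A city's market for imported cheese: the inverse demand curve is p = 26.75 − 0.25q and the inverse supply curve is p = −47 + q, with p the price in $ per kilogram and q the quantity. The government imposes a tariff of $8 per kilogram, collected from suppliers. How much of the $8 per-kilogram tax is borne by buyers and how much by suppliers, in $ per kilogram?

Inverting to q(p) form: qd = 107 − 4p; qs = p + 47.
Without the tax, 107 − 4p = p + 47 gives 5p = 60, so p* = $12 and q* = 59.
With the tax collected from suppliers, supply shifts: qs = (p − 8) + 47.
New equilibrium: buyers pay $13.6, suppliers receive $5.6, q = 52.6. (Wedge: pb − ps = 8.)
Burden on buyers: $1.6; on suppliers: $6.4. (They sum to $8.)
The less price-elastic side of the market bears the larger share of a per-unit tax.

Buyers bear $1.6 per kilogram; suppliers bear $6.4 per kilogram.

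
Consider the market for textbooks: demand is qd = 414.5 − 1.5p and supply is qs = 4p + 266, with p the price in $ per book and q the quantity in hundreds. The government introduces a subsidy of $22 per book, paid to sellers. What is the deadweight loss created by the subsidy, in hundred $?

Without the subsidy, 414.5 − 1.5p = 4p + 266 gives 5.5p = 148.5, so p* = $27 and q* = 374.
With a per-unit subsidy paid to sellers, each receives p + 22 per unit sold, so supply becomes qs = 4(p + 22) + 266.
New equilibrium: consumers pay $11, sellers receive $33, q = 398. (Wedge: pb − ps = −22.)
Quantity rises by |ΔQ| = |374 − 398| = 24.
DWL = ½ · t · |ΔQ| = ½ · 22 · 24 = $264.

Deadweight loss = $264 hundred.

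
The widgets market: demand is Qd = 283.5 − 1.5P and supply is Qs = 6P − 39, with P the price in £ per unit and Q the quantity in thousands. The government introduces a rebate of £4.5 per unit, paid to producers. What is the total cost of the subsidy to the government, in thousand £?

Government outlay = £1009.8 thousand.

Before the subsidy: set 283.5 − 1.5P = 6P − 39 → P* = £43, Q* = 219.
With a per-unit subsidy paid to producers, each receives P + 4.5 per unit sold, so supply becomes Qs = 6(P + 4.5) − 39.
Solving gives Q = 224.4 with consumers paying £39.4 and producers receiving £43.9 (the £4.5 wedge).
Outlay = t · Q = 4.5 · 224.4 = £1009.8.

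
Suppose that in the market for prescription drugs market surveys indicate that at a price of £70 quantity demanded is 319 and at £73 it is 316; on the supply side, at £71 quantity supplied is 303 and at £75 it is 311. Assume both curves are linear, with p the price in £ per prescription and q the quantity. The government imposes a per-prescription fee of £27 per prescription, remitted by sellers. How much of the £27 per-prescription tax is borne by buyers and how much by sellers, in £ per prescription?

Buyers bear £18 per prescription; sellers bear £9 per prescription.

Demand slope: (316 − 319)/(73 − 70) = -1, so qd = 389 − p.
Supply slope: (311 − 303)/(75 − 71) = 2, so qs = 2p + 161.
Before the tax: set 389 − p = 2p + 161 → p* = £76, q* = 313.
With the tax collected from sellers, supply shifts: qs = 2(p − 27) + 161.
Solving gives q = 295 with buyers paying £94 and sellers receiving £67 (the £27 wedge).
Burden on buyers: £18; on sellers: £9. (They sum to £27.)
The less price-elastic side of the market bears the larger share of a per-unit tax.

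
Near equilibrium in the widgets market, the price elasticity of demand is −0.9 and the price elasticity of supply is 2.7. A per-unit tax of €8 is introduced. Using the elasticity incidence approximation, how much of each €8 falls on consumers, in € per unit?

Consumers bear ≈ €6 per unit.

Incidence ratio: consumers' share ≈ εs / (εs + |εd|) = 2.7 / (2.7 + 0.9) = 0.75.
So consumers bear ≈ 0.75 × €8 = €6; producers bear €2.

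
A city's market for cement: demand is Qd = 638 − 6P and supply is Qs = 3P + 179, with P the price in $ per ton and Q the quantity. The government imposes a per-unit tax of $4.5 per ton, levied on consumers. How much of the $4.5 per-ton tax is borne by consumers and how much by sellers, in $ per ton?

Consumers bear $1.5 per ton; sellers bear $3 per ton.

Before the tax: set 638 − 6P = 3P + 179 → P* = $51, Q* = 332.
With the tax collected from consumers, demand (in seller-price terms) shifts: Qd = 638 − 6(P + 4.5).
Solving gives Q = 323 with consumers paying $52.5 and sellers receiving $48 (the $4.5 wedge).
Burden on consumers: $1.5; on sellers: $3. (They sum to $4.5.)
The less price-elastic side of the market bears the larger share of a per-unit tax.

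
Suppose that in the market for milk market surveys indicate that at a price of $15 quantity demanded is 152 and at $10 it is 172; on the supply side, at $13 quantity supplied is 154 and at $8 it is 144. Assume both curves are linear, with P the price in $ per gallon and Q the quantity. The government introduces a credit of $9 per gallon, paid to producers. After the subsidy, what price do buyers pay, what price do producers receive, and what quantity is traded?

Buyers pay $11; producers receive $20; quantity = 168.

Demand slope: (172 − 152)/(10 − 15) = -4, so Qd = 212 − 4P.
Supply slope: (144 − 154)/(8 − 13) = 2, so Qs = 2P + 128.
Before the subsidy: set 212 − 4P = 2P + 128 → P* = $14, Q* = 156.
With a per-unit subsidy paid to producers, each receives P + 9 per unit sold, so supply becomes Qs = 2(P + 9) + 128.
New equilibrium: buyers pay $11, producers receive $20, Q = 168. (Wedge: Pb − Ps = −9.)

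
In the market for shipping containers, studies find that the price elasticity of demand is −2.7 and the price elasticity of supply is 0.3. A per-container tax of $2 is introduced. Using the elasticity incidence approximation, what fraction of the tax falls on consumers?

Incidence ratio: consumers' share ≈ εs / (εs + |εd|) = 0.3 / (0.3 + 2.7) = 0.1.
Supply is the less elastic side, so consumers bear the smaller share.

Consumers' share ≈ 0.1.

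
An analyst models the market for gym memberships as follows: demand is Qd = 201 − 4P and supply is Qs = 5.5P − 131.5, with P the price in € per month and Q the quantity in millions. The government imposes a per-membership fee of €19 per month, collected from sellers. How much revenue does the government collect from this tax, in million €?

Without the tax, 201 − 4P = 5.5P − 131.5 gives 9.5P = 332.5, so P* = €35 and Q* = 61.
With the tax collected from sellers, supply shifts: Qs = 5.5(P − 19) − 131.5.
Solving gives Q = 17 with buyers paying €46 and sellers receiving €27 (the €19 wedge).
Revenue = t · Q = 19 · 17 = €323.

Tax revenue = €323 million.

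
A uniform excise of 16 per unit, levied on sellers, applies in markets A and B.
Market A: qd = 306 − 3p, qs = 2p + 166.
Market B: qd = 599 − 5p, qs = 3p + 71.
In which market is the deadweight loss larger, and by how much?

Market A: pre-tax p* = 28, q* = 222; post-tax q = 202.8; deadweight loss = 153.6.
Market B: pre-tax p* = 66, q* = 269; post-tax q = 239; deadweight loss = 240.
Difference: 153.6 vs 240 → market B is larger by 86.4.

Market B, by 86.4.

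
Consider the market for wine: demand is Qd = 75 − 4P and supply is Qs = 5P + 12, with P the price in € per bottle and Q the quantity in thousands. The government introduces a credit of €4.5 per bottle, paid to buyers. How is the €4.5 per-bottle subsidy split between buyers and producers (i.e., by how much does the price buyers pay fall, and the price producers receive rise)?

Buyers gain €2.5 per bottle; producers gain €2 per bottle.

Without the subsidy, 75 − 4P = 5P + 12 gives 9P = 63, so P* = €7 and Q* = 47.
With a per-unit subsidy paid to buyers, each effectively pays P − 4.5, so demand becomes Qd = 75 − 4(P − 4.5).
New equilibrium: buyers pay €4.5, producers receive €9, Q = 57. (Wedge: Pb − Ps = −4.5.)
Gain to buyers: €2.5; to producers: €2. (They sum to €4.5.)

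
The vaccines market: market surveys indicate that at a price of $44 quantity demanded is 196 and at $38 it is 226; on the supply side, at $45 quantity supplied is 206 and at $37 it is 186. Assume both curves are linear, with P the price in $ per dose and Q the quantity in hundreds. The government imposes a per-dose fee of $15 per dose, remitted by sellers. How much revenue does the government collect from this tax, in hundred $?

Demand slope: (226 − 196)/(38 − 44) = -5, so Qd = 416 − 5P.
Supply slope: (186 − 206)/(37 − 45) = 2.5, so Qs = 2.5P + 93.5.
Before the tax: set 416 − 5P = 2.5P + 93.5 → P* = $43, Q* = 201.
With the tax collected from sellers, supply shifts: Qs = 2.5(P − 15) + 93.5.
New equilibrium: buyers pay $48, sellers receive $33, Q = 176. (Wedge: Pb − Ps = 15.)
Revenue = t · Q = 15 · 176 = $2640.

Tax revenue = $2640 hundred.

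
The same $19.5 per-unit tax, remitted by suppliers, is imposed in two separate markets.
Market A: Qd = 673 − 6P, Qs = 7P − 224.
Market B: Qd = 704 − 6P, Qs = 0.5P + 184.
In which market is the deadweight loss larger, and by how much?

Market A, by $526.5.

Market A: pre-tax P* = $69, Q* = 259; post-tax Q = 196; deadweight loss = $614.25.
Market B: pre-tax P* = $80, Q* = 224; post-tax Q = 215; deadweight loss = $87.75.
Difference: $614.25 vs $87.75 → market A is larger by $526.5.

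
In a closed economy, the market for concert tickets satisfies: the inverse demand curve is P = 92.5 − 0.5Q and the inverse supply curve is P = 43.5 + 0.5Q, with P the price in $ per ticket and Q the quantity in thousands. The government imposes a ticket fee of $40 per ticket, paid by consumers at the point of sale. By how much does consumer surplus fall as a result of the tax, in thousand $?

Consumer surplus falls by $580 thousand.

Inverting to Q(P) form: Qd = 185 − 2P; Qs = 2P − 87.
Before the tax: set 185 − 2P = 2P − 87 → P* = $68, Q* = 49.
With the tax collected from consumers, demand (in seller-price terms) shifts: Qd = 185 − 2(P + 40).
Solving gives Q = 9 with consumers paying $88 and suppliers receiving $48 (the $40 wedge).
ΔCS is the trapezoid between Q = 9 and Q = 49 of height $20: ½ · (49 + 9) · 20 = $580.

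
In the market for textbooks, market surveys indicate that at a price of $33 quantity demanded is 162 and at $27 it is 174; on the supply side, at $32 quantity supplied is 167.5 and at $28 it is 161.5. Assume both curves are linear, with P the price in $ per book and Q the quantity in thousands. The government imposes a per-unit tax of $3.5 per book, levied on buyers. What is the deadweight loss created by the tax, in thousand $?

Demand slope: (174 − 162)/(27 − 33) = -2, so Qd = 228 − 2P.
Supply slope: (161.5 − 167.5)/(28 − 32) = 1.5, so Qs = 1.5P + 119.5.
Without the tax, 228 − 2P = 1.5P + 119.5 gives 3.5P = 108.5, so P* = $31 and Q* = 166.
With the tax collected from buyers, demand (in seller-price terms) shifts: Qd = 228 − 2(P + 3.5).
New equilibrium: buyers pay $32.5, producers receive $29, Q = 163. (Wedge: Pb − Ps = 3.5.)
Quantity falls by |ΔQ| = |166 − 163| = 3.
DWL = ½ · t · |ΔQ| = ½ · 3.5 · 3 = $5.25.

Deadweight loss = $5.25 thousand.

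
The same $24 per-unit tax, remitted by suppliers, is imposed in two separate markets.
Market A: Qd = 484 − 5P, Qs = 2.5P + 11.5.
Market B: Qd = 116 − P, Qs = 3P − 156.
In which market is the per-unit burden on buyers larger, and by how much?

Market A: pre-tax P* = $63, Q* = 169; post-tax Q = 129; per-unit burden on buyers = $8.
Market B: pre-tax P* = $68, Q* = 48; post-tax Q = 30; per-unit burden on buyers = $18.
Difference: $8 vs $18 → market B is larger by $10.

Market B, by $10.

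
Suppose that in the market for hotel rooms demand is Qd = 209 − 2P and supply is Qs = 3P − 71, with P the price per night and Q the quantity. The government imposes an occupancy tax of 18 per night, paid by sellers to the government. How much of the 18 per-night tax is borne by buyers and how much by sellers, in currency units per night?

Buyers bear 10.8 per night; sellers bear 7.2 per night.

Before the tax: set 209 − 2P = 3P − 71 → P* = 56, Q* = 97.
With the tax collected from sellers, supply shifts: Qs = 3(P − 18) − 71.
New equilibrium: buyers pay 66.8, sellers receive 48.8, Q = 75.4. (Wedge: Pb − Ps = 18.)
Burden on buyers: 10.8; on sellers: 7.2. (They sum to 18.)
The less price-elastic side of the market bears the larger share of a per-unit tax.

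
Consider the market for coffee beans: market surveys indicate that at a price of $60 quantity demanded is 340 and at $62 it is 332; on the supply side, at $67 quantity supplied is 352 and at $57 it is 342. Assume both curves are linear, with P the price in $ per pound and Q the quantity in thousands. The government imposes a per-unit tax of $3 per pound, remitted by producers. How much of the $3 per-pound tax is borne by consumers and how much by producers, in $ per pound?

Demand slope: (332 − 340)/(62 − 60) = -4, so Qd = 580 − 4P.
Supply slope: (342 − 352)/(57 − 67) = 1, so Qs = P + 285.
Without the tax, 580 − 4P = P + 285 gives 5P = 295, so P* = $59 and Q* = 344.
With the tax collected from producers, supply shifts: Qs = (P − 3) + 285.
Solving gives Q = 341.6 with consumers paying $59.6 and producers receiving $56.6 (the $3 wedge).
Burden on consumers: $0.6; on producers: $2.4. (They sum to $3.)
The less price-elastic side of the market bears the larger share of a per-unit tax.

Consumers bear $0.6 per pound; producers bear $2.4 per pound.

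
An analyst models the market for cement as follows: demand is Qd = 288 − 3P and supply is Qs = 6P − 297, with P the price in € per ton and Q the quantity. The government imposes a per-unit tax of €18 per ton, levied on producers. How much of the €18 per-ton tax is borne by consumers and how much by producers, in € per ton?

Consumers bear €12 per ton; producers bear €6 per ton.

Before the tax: set 288 − 3P = 6P − 297 → P* = €65, Q* = 93.
With the tax collected from producers, supply shifts: Qs = 6(P − 18) − 297.
New equilibrium: consumers pay €77, producers receive €59, Q = 57. (Wedge: Pb − Ps = 18.)
Burden on consumers: €12; on producers: €6. (They sum to €18.)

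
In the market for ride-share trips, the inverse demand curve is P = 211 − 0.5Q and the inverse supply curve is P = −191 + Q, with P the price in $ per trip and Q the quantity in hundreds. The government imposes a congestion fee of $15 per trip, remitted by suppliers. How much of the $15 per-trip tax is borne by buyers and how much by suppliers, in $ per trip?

Inverting to Q(P) form: Qd = 422 − 2P; Qs = P + 191.
Before the tax: set 422 − 2P = P + 191 → P* = $77, Q* = 268.
With the tax collected from suppliers, supply shifts: Qs = (P − 15) + 191.
Solving gives Q = 258 with buyers paying $82 and suppliers receiving $67 (the $15 wedge).
Burden on buyers: $5; on suppliers: $10. (They sum to $15.)
The less price-elastic side of the market bears the larger share of a per-unit tax.

Buyers bear $5 per trip; suppliers bear $10 per trip.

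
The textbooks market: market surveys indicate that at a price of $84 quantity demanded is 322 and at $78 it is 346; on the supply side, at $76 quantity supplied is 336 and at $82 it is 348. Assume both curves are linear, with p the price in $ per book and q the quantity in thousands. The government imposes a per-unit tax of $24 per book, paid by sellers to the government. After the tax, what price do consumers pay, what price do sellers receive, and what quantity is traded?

Consumers pay $87; sellers receive $63; quantity = 310.

Demand slope: (346 − 322)/(78 − 84) = -4, so qd = 658 − 4p.
Supply slope: (348 − 336)/(82 − 76) = 2, so qs = 2p + 184.
Before the tax: set 658 − 4p = 2p + 184 → p* = $79, q* = 342.
With the tax collected from sellers, supply shifts: qs = 2(p − 24) + 184.
New equilibrium: consumers pay $87, sellers receive $63, q = 310. (Wedge: pb − ps = 24.)
The less price-elastic side of the market bears the larger share of a per-unit tax.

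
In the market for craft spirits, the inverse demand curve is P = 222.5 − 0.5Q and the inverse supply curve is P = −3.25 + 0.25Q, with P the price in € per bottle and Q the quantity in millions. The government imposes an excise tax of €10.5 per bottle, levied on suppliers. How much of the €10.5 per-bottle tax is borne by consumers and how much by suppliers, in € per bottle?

Inverting to Q(P) form: Qd = 445 − 2P; Qs = 4P + 13.
Before the tax: set 445 − 2P = 4P + 13 → P* = €72, Q* = 301.
With the tax collected from suppliers, supply shifts: Qs = 4(P − 10.5) + 13.
New equilibrium: consumers pay €79, suppliers receive €68.5, Q = 287. (Wedge: Pb − Ps = 10.5.)
Burden on consumers: €7; on suppliers: €3.5. (They sum to €10.5.)
The less price-elastic side of the market bears the larger share of a per-unit tax.

Consumers bear €7 per bottle; suppliers bear €3.5 per bottle.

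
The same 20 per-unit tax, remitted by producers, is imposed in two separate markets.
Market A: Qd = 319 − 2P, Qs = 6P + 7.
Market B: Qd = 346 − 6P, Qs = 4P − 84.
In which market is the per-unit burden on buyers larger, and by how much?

Market A, by 7.

Market A: pre-tax P* = 39, Q* = 241; post-tax Q = 211; per-unit burden on buyers = 15.
Market B: pre-tax P* = 43, Q* = 88; post-tax Q = 40; per-unit burden on buyers = 8.
Difference: 15 vs 8 → market A is larger by 7.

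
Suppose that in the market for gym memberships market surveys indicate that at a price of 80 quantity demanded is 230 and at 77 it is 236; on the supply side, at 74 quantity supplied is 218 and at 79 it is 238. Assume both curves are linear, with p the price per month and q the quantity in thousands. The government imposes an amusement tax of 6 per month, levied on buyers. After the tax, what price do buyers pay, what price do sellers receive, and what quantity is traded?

Buyers pay 82; sellers receive 76; quantity = 226.

Demand slope: (236 − 230)/(77 − 80) = -2, so qd = 390 − 2p.
Supply slope: (238 − 218)/(79 − 74) = 4, so qs = 4p − 78.
Without the tax, 390 − 2p = 4p − 78 gives 6p = 468, so p* = 78 and q* = 234.
With the tax collected from buyers, demand (in seller-price terms) shifts: qd = 390 − 2(p + 6).
New equilibrium: buyers pay 82, sellers receive 76, q = 226. (Wedge: pb − ps = 6.)
The less price-elastic side of the market bears the larger share of a per-unit tax.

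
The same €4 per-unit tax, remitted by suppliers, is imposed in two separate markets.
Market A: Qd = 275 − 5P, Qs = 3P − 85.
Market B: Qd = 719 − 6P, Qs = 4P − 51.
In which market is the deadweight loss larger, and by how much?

Market B, by €4.2.

Market A: pre-tax P* = €45, Q* = 50; post-tax Q = 42.5; deadweight loss = €15.
Market B: pre-tax P* = €77, Q* = 257; post-tax Q = 247.4; deadweight loss = €19.2.
Difference: €15 vs €19.2 → market B is larger by €4.2.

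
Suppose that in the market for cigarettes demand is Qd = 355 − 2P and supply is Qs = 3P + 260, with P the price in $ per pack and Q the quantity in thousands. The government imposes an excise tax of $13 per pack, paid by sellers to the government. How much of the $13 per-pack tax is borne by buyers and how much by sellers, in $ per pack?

Buyers bear $7.8 per pack; sellers bear $5.2 per pack.

Without the tax, 355 − 2P = 3P + 260 gives 5P = 95, so P* = $19 and Q* = 317.
With the tax collected from sellers, supply shifts: Qs = 3(P − 13) + 260.
New equilibrium: buyers pay $26.8, sellers receive $13.8, Q = 301.4. (Wedge: Pb − Ps = 13.)
Burden on buyers: $7.8; on sellers: $5.2. (They sum to $13.)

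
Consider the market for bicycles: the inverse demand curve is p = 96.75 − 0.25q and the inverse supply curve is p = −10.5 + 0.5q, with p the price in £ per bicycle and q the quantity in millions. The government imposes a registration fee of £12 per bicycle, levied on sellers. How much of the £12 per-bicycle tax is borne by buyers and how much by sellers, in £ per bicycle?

Rewrite in direct form: qd = 387 − 4p and qs = 2p + 21.
Without the tax, 387 − 4p = 2p + 21 gives 6p = 366, so p* = £61 and q* = 143.
With the tax collected from sellers, supply shifts: qs = 2(p − 12) + 21.
New equilibrium: buyers pay £65, sellers receive £53, q = 127. (Wedge: pb − ps = 12.)
Burden on buyers: £4; on sellers: £8. (They sum to £12.)

Buyers bear £4 per bicycle; sellers bear £8 per bicycle.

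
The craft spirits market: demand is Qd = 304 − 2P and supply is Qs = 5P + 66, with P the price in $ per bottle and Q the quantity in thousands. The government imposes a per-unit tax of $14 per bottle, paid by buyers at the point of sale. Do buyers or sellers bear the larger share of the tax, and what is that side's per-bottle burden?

Buyers bear the larger share: $10 per bottle.

Without the tax, 304 − 2P = 5P + 66 gives 7P = 238, so P* = $34 and Q* = 236.
With the tax collected from buyers, demand (in seller-price terms) shifts: Qd = 304 − 2(P + 14).
New equilibrium: buyers pay $44, sellers receive $30, Q = 216. (Wedge: Pb − Ps = 14.)
Per-bottle burden: buyers $10, sellers $4.
Buyers take the larger share because demand is less price-elastic here (demand slope 2 vs supply slope 5).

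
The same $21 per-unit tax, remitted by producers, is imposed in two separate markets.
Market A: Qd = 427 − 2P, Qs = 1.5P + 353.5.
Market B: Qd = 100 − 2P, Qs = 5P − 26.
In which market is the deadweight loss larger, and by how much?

Market B, by $126.

Market A: pre-tax P* = $21, Q* = 385; post-tax Q = 367; deadweight loss = $189.
Market B: pre-tax P* = $18, Q* = 64; post-tax Q = 34; deadweight loss = $315.
Difference: $189 vs $315 → market B is larger by $126.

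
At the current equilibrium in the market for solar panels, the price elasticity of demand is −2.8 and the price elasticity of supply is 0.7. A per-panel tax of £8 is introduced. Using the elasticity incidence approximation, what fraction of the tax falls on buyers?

Buyers' share ≈ 0.2.

Incidence ratio: buyers' share ≈ εs / (εs + |εd|) = 0.7 / (0.7 + 2.8) = 0.2.
Supply is the less elastic side, so buyers bear the smaller share.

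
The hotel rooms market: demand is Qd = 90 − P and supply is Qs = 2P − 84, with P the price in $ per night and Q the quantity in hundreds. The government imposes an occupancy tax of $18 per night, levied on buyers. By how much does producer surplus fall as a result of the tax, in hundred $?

Producer surplus falls by $156 hundred.

Before the tax: set 90 − P = 2P − 84 → P* = $58, Q* = 32.
With the tax collected from buyers, demand (in seller-price terms) shifts: Qd = 90 − (P + 18).
New equilibrium: buyers pay $70, producers receive $52, Q = 20. (Wedge: Pb − Ps = 18.)
ΔPS is the trapezoid between Q = 20 and Q = 32 of height $6: ½ · (32 + 20) · 6 = $156.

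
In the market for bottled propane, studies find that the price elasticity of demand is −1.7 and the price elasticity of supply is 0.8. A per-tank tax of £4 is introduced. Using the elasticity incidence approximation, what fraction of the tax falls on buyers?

Buyers' share ≈ 0.32.

Incidence ratio: buyers' share ≈ εs / (εs + |εd|) = 0.8 / (0.8 + 1.7) = 0.32.
Supply is the less elastic side, so buyers bear the smaller share.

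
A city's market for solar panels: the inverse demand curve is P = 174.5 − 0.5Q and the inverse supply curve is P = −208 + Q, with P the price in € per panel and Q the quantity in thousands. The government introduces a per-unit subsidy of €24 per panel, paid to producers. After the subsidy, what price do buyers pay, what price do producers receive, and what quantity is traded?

Inverting to Q(P) form: Qd = 349 − 2P; Qs = P + 208.
Before the subsidy: set 349 − 2P = P + 208 → P* = €47, Q* = 255.
With a per-unit subsidy paid to producers, each receives P + 24 per unit sold, so supply becomes Qs = (P + 24) + 208.
New equilibrium: buyers pay €39, producers receive €63, Q = 271. (Wedge: Pb − Ps = −24.)

Buyers pay €39; producers receive €63; quantity = 271.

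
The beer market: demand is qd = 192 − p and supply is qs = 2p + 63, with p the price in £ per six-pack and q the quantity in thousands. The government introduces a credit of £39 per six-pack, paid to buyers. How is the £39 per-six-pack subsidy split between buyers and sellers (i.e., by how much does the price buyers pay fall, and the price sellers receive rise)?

Without the subsidy, 192 − p = 2p + 63 gives 3p = 129, so p* = £43 and q* = 149.
With a per-unit subsidy paid to buyers, each effectively pays p − 39, so demand becomes qd = 192 − (p − 39).
Solving gives q = 175 with buyers paying £17 and sellers receiving £56 (the £39 wedge).
Gain to buyers: £26; to sellers: £13. (They sum to £39.)

Buyers gain £26 per six-pack; sellers gain £13 per six-pack.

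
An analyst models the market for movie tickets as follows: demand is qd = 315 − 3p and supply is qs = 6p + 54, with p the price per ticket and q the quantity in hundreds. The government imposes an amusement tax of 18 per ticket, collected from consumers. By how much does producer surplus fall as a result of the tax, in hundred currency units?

Producer surplus falls by 1260 hundred.

Without the tax, 315 − 3p = 6p + 54 gives 9p = 261, so p* = 29 and q* = 228.
With the tax collected from consumers, demand (in seller-price terms) shifts: qd = 315 − 3(p + 18).
Solving gives q = 192 with consumers paying 41 and sellers receiving 23 (the 18 wedge).
ΔPS is the trapezoid between Q = 192 and Q = 228 of height 6: ½ · (228 + 192) · 6 = 1260.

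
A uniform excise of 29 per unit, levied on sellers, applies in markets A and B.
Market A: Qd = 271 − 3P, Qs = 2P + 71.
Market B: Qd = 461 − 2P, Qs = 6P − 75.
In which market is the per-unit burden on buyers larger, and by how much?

Market B, by 10.15.

Market A: pre-tax P* = 40, Q* = 151; post-tax Q = 116.2; per-unit burden on buyers = 11.6.
Market B: pre-tax P* = 67, Q* = 327; post-tax Q = 283.5; per-unit burden on buyers = 21.75.
Difference: 11.6 vs 21.75 → market B is larger by 10.15.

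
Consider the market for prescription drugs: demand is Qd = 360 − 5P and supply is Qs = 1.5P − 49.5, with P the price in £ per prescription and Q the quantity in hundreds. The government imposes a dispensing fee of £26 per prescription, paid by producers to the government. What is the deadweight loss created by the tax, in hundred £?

Before the tax: set 360 − 5P = 1.5P − 49.5 → P* = £63, Q* = 45.
With the tax collected from producers, supply shifts: Qs = 1.5(P − 26) − 49.5.
Solving gives Q = 15 with buyers paying £69 and producers receiving £43 (the £26 wedge).
Quantity falls by |ΔQ| = |45 − 15| = 30.
DWL = ½ · t · |ΔQ| = ½ · 26 · 30 = £390.

Deadweight loss = £390 hundred.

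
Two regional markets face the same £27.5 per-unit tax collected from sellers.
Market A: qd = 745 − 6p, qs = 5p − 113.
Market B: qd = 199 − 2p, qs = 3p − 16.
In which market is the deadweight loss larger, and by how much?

Market A: pre-tax p* = £78, q* = 277; post-tax q = 202; deadweight loss = £1031.25.
Market B: pre-tax p* = £43, q* = 113; post-tax q = 80; deadweight loss = £453.75.
Difference: £1031.25 vs £453.75 → market A is larger by £577.5.

Market A, by £577.5.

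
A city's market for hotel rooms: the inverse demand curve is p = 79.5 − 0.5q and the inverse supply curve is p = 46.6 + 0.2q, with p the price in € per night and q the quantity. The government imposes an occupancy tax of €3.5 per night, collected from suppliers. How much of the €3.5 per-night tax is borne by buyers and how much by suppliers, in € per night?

Buyers bear €2.5 per night; suppliers bear €1 per night.

Inverting to q(p) form: qd = 159 − 2p; qs = 5p − 233.
Before the tax: set 159 − 2p = 5p − 233 → p* = €56, q* = 47.
With the tax collected from suppliers, supply shifts: qs = 5(p − 3.5) − 233.
Solving gives q = 42 with buyers paying €58.5 and suppliers receiving €55 (the €3.5 wedge).
Burden on buyers: €2.5; on suppliers: €1. (They sum to €3.5.)
The less price-elastic side of the market bears the larger share of a per-unit tax.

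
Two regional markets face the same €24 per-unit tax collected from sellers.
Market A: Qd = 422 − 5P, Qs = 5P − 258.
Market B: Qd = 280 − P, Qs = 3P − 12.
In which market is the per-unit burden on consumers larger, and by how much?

Market B, by €6.

Market A: pre-tax P* = €68, Q* = 82; post-tax Q = 22; per-unit burden on consumers = €12.
Market B: pre-tax P* = €73, Q* = 207; post-tax Q = 189; per-unit burden on consumers = €18.
Difference: €12 vs €18 → market B is larger by €6.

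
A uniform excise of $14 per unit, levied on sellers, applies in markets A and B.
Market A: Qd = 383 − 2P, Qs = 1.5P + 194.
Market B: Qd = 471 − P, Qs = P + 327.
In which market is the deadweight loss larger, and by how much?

Market A: pre-tax P* = $54, Q* = 275; post-tax Q = 263; deadweight loss = $84.
Market B: pre-tax P* = $72, Q* = 399; post-tax Q = 392; deadweight loss = $49.
Difference: $84 vs $49 → market A is larger by $35.

Market A, by $35.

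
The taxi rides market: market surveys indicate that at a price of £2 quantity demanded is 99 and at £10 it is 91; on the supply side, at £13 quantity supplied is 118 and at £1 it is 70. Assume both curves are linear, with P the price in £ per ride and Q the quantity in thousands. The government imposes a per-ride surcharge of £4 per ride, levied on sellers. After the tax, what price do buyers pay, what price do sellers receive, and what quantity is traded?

Buyers pay £10.2; sellers receive £6.2; quantity = 90.8.

Demand slope: (91 − 99)/(10 − 2) = -1, so Qd = 101 − P.
Supply slope: (70 − 118)/(1 − 13) = 4, so Qs = 4P + 66.
Without the tax, 101 − P = 4P + 66 gives 5P = 35, so P* = £7 and Q* = 94.
With the tax collected from sellers, supply shifts: Qs = 4(P − 4) + 66.
New equilibrium: buyers pay £10.2, sellers receive £6.2, Q = 90.8. (Wedge: Pb − Ps = 4.)
The less price-elastic side of the market bears the larger share of a per-unit tax.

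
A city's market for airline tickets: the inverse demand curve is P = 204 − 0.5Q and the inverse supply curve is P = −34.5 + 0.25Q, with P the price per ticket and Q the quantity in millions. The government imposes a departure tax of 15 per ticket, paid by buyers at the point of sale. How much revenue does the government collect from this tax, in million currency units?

Tax revenue = 4470 million.

Rewrite in direct form: Qd = 408 − 2P and Qs = 4P + 138.
Without the tax, 408 − 2P = 4P + 138 gives 6P = 270, so P* = 45 and Q* = 318.
With the tax collected from buyers, demand (in seller-price terms) shifts: Qd = 408 − 2(P + 15).
New equilibrium: buyers pay 55, suppliers receive 40, Q = 298. (Wedge: Pb − Ps = 15.)
Revenue = t · Q = 15 · 298 = 4470.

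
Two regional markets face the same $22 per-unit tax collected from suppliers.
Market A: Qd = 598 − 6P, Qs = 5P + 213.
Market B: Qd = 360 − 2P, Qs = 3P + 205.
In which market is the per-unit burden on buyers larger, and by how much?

Market A: pre-tax P* = $35, Q* = 388; post-tax Q = 328; per-unit burden on buyers = $10.
Market B: pre-tax P* = $31, Q* = 298; post-tax Q = 271.6; per-unit burden on buyers = $13.2.
Difference: $10 vs $13.2 → market B is larger by $3.2.

Market B, by $3.2.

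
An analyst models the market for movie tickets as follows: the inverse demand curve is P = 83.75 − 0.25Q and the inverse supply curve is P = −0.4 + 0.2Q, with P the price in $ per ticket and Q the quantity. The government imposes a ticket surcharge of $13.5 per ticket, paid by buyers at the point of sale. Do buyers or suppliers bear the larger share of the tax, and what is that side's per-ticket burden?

Rewrite in direct form: Qd = 335 − 4P and Qs = 5P + 2.
Without the tax, 335 − 4P = 5P + 2 gives 9P = 333, so P* = $37 and Q* = 187.
With the tax collected from buyers, demand (in seller-price terms) shifts: Qd = 335 − 4(P + 13.5).
New equilibrium: buyers pay $44.5, suppliers receive $31, Q = 157. (Wedge: Pb − Ps = 13.5.)
Per-ticket burden: buyers $7.5, suppliers $6.
Buyers take the larger share because demand is less price-elastic here (demand slope 4 vs supply slope 5).

Buyers bear the larger share: $7.5 per ticket.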